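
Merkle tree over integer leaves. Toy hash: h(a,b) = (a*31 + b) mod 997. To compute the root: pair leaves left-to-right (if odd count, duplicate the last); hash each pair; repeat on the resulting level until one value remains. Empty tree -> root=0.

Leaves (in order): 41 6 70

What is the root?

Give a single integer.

L0: [41, 6, 70]
L1: h(41,6)=(41*31+6)%997=280 h(70,70)=(70*31+70)%997=246 -> [280, 246]
L2: h(280,246)=(280*31+246)%997=950 -> [950]

Answer: 950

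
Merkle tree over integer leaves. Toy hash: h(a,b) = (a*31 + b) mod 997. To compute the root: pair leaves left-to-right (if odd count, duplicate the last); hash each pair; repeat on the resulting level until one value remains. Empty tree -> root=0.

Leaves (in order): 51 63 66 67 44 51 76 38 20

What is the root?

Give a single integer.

L0: [51, 63, 66, 67, 44, 51, 76, 38, 20]
L1: h(51,63)=(51*31+63)%997=647 h(66,67)=(66*31+67)%997=119 h(44,51)=(44*31+51)%997=418 h(76,38)=(76*31+38)%997=400 h(20,20)=(20*31+20)%997=640 -> [647, 119, 418, 400, 640]
L2: h(647,119)=(647*31+119)%997=236 h(418,400)=(418*31+400)%997=397 h(640,640)=(640*31+640)%997=540 -> [236, 397, 540]
L3: h(236,397)=(236*31+397)%997=734 h(540,540)=(540*31+540)%997=331 -> [734, 331]
L4: h(734,331)=(734*31+331)%997=154 -> [154]

Answer: 154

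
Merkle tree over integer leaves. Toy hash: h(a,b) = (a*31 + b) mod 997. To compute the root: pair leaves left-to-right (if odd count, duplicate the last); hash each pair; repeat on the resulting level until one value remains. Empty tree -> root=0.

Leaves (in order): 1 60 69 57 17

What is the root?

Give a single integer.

Answer: 454

Derivation:
L0: [1, 60, 69, 57, 17]
L1: h(1,60)=(1*31+60)%997=91 h(69,57)=(69*31+57)%997=202 h(17,17)=(17*31+17)%997=544 -> [91, 202, 544]
L2: h(91,202)=(91*31+202)%997=32 h(544,544)=(544*31+544)%997=459 -> [32, 459]
L3: h(32,459)=(32*31+459)%997=454 -> [454]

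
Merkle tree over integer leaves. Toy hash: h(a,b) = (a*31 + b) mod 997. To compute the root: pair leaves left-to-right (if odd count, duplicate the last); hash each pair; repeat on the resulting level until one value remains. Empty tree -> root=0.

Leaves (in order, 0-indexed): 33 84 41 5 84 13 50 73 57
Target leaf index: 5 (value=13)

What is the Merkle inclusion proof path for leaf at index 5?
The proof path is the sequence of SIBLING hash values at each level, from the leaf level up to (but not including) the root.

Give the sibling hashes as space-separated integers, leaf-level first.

L0 (leaves): [33, 84, 41, 5, 84, 13, 50, 73, 57], target index=5
L1: h(33,84)=(33*31+84)%997=110 [pair 0] h(41,5)=(41*31+5)%997=279 [pair 1] h(84,13)=(84*31+13)%997=623 [pair 2] h(50,73)=(50*31+73)%997=626 [pair 3] h(57,57)=(57*31+57)%997=827 [pair 4] -> [110, 279, 623, 626, 827]
  Sibling for proof at L0: 84
L2: h(110,279)=(110*31+279)%997=698 [pair 0] h(623,626)=(623*31+626)%997=996 [pair 1] h(827,827)=(827*31+827)%997=542 [pair 2] -> [698, 996, 542]
  Sibling for proof at L1: 626
L3: h(698,996)=(698*31+996)%997=700 [pair 0] h(542,542)=(542*31+542)%997=395 [pair 1] -> [700, 395]
  Sibling for proof at L2: 698
L4: h(700,395)=(700*31+395)%997=161 [pair 0] -> [161]
  Sibling for proof at L3: 395
Root: 161
Proof path (sibling hashes from leaf to root): [84, 626, 698, 395]

Answer: 84 626 698 395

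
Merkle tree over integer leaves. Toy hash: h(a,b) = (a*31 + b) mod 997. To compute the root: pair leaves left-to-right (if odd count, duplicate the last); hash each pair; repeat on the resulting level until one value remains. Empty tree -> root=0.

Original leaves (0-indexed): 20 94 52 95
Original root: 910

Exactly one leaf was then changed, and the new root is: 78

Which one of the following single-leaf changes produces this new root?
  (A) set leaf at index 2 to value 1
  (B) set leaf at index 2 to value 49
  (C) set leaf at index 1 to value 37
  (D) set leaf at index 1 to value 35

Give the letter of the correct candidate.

Answer: D

Derivation:
Original leaves: [20, 94, 52, 95]
Target new root: 78
Try each candidate change and compute the resulting root:
Candidate A: set leaf[2] = 1 -> leaves = [20, 94, 1, 95]
  L0: [20, 94, 1, 95]
  L1: h(20,94)=(20*31+94)%997=714 h(1,95)=(1*31+95)%997=126 -> [714, 126]
  L2: h(714,126)=(714*31+126)%997=326 -> [326]
  root = 326 != target 78
Candidate B: set leaf[2] = 49 -> leaves = [20, 94, 49, 95]
  L0: [20, 94, 49, 95]
  L1: h(20,94)=(20*31+94)%997=714 h(49,95)=(49*31+95)%997=617 -> [714, 617]
  L2: h(714,617)=(714*31+617)%997=817 -> [817]
  root = 817 != target 78
Candidate C: set leaf[1] = 37 -> leaves = [20, 37, 52, 95]
  L0: [20, 37, 52, 95]
  L1: h(20,37)=(20*31+37)%997=657 h(52,95)=(52*31+95)%997=710 -> [657, 710]
  L2: h(657,710)=(657*31+710)%997=140 -> [140]
  root = 140 != target 78
Candidate D: set leaf[1] = 35 -> leaves = [20, 35, 52, 95]
  L0: [20, 35, 52, 95]
  L1: h(20,35)=(20*31+35)%997=655 h(52,95)=(52*31+95)%997=710 -> [655, 710]
  L2: h(655,710)=(655*31+710)%997=78 -> [78]
  root = 78 == target 78  ** MATCH **
Candidate D produces the target root.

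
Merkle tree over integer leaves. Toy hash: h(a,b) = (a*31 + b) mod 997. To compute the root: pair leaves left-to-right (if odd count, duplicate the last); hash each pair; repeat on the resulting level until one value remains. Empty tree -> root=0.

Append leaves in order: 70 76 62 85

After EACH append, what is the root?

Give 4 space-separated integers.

Answer: 70 252 823 846

Derivation:
After append 70 (leaves=[70]):
  L0: [70]
  root=70
After append 76 (leaves=[70, 76]):
  L0: [70, 76]
  L1: h(70,76)=(70*31+76)%997=252 -> [252]
  root=252
After append 62 (leaves=[70, 76, 62]):
  L0: [70, 76, 62]
  L1: h(70,76)=(70*31+76)%997=252 h(62,62)=(62*31+62)%997=987 -> [252, 987]
  L2: h(252,987)=(252*31+987)%997=823 -> [823]
  root=823
After append 85 (leaves=[70, 76, 62, 85]):
  L0: [70, 76, 62, 85]
  L1: h(70,76)=(70*31+76)%997=252 h(62,85)=(62*31+85)%997=13 -> [252, 13]
  L2: h(252,13)=(252*31+13)%997=846 -> [846]
  root=846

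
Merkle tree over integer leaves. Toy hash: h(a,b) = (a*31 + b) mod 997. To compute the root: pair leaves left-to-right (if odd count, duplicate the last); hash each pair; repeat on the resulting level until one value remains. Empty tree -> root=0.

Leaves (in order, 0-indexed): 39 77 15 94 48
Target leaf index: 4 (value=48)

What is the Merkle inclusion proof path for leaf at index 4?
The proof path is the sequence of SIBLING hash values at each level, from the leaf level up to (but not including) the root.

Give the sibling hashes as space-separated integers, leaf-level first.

L0 (leaves): [39, 77, 15, 94, 48], target index=4
L1: h(39,77)=(39*31+77)%997=289 [pair 0] h(15,94)=(15*31+94)%997=559 [pair 1] h(48,48)=(48*31+48)%997=539 [pair 2] -> [289, 559, 539]
  Sibling for proof at L0: 48
L2: h(289,559)=(289*31+559)%997=545 [pair 0] h(539,539)=(539*31+539)%997=299 [pair 1] -> [545, 299]
  Sibling for proof at L1: 539
L3: h(545,299)=(545*31+299)%997=245 [pair 0] -> [245]
  Sibling for proof at L2: 545
Root: 245
Proof path (sibling hashes from leaf to root): [48, 539, 545]

Answer: 48 539 545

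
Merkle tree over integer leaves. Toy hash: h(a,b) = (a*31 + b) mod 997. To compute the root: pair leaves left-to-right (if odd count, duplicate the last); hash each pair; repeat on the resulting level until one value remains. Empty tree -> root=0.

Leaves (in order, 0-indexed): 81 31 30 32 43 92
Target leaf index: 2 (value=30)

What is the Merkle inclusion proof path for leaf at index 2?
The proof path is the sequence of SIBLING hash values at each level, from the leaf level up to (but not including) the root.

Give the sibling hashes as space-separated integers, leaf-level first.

Answer: 32 548 735

Derivation:
L0 (leaves): [81, 31, 30, 32, 43, 92], target index=2
L1: h(81,31)=(81*31+31)%997=548 [pair 0] h(30,32)=(30*31+32)%997=962 [pair 1] h(43,92)=(43*31+92)%997=428 [pair 2] -> [548, 962, 428]
  Sibling for proof at L0: 32
L2: h(548,962)=(548*31+962)%997=4 [pair 0] h(428,428)=(428*31+428)%997=735 [pair 1] -> [4, 735]
  Sibling for proof at L1: 548
L3: h(4,735)=(4*31+735)%997=859 [pair 0] -> [859]
  Sibling for proof at L2: 735
Root: 859
Proof path (sibling hashes from leaf to root): [32, 548, 735]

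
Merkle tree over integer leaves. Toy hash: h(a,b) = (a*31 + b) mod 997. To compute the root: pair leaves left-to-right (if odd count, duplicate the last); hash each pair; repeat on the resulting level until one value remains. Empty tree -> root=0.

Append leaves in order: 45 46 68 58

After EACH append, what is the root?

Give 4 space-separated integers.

After append 45 (leaves=[45]):
  L0: [45]
  root=45
After append 46 (leaves=[45, 46]):
  L0: [45, 46]
  L1: h(45,46)=(45*31+46)%997=444 -> [444]
  root=444
After append 68 (leaves=[45, 46, 68]):
  L0: [45, 46, 68]
  L1: h(45,46)=(45*31+46)%997=444 h(68,68)=(68*31+68)%997=182 -> [444, 182]
  L2: h(444,182)=(444*31+182)%997=985 -> [985]
  root=985
After append 58 (leaves=[45, 46, 68, 58]):
  L0: [45, 46, 68, 58]
  L1: h(45,46)=(45*31+46)%997=444 h(68,58)=(68*31+58)%997=172 -> [444, 172]
  L2: h(444,172)=(444*31+172)%997=975 -> [975]
  root=975

Answer: 45 444 985 975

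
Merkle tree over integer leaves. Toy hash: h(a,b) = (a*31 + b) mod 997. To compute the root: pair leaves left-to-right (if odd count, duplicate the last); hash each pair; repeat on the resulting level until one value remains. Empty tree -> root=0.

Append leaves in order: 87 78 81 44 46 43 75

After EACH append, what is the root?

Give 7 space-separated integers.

Answer: 87 781 881 844 487 391 325

Derivation:
After append 87 (leaves=[87]):
  L0: [87]
  root=87
After append 78 (leaves=[87, 78]):
  L0: [87, 78]
  L1: h(87,78)=(87*31+78)%997=781 -> [781]
  root=781
After append 81 (leaves=[87, 78, 81]):
  L0: [87, 78, 81]
  L1: h(87,78)=(87*31+78)%997=781 h(81,81)=(81*31+81)%997=598 -> [781, 598]
  L2: h(781,598)=(781*31+598)%997=881 -> [881]
  root=881
After append 44 (leaves=[87, 78, 81, 44]):
  L0: [87, 78, 81, 44]
  L1: h(87,78)=(87*31+78)%997=781 h(81,44)=(81*31+44)%997=561 -> [781, 561]
  L2: h(781,561)=(781*31+561)%997=844 -> [844]
  root=844
After append 46 (leaves=[87, 78, 81, 44, 46]):
  L0: [87, 78, 81, 44, 46]
  L1: h(87,78)=(87*31+78)%997=781 h(81,44)=(81*31+44)%997=561 h(46,46)=(46*31+46)%997=475 -> [781, 561, 475]
  L2: h(781,561)=(781*31+561)%997=844 h(475,475)=(475*31+475)%997=245 -> [844, 245]
  L3: h(844,245)=(844*31+245)%997=487 -> [487]
  root=487
After append 43 (leaves=[87, 78, 81, 44, 46, 43]):
  L0: [87, 78, 81, 44, 46, 43]
  L1: h(87,78)=(87*31+78)%997=781 h(81,44)=(81*31+44)%997=561 h(46,43)=(46*31+43)%997=472 -> [781, 561, 472]
  L2: h(781,561)=(781*31+561)%997=844 h(472,472)=(472*31+472)%997=149 -> [844, 149]
  L3: h(844,149)=(844*31+149)%997=391 -> [391]
  root=391
After append 75 (leaves=[87, 78, 81, 44, 46, 43, 75]):
  L0: [87, 78, 81, 44, 46, 43, 75]
  L1: h(87,78)=(87*31+78)%997=781 h(81,44)=(81*31+44)%997=561 h(46,43)=(46*31+43)%997=472 h(75,75)=(75*31+75)%997=406 -> [781, 561, 472, 406]
  L2: h(781,561)=(781*31+561)%997=844 h(472,406)=(472*31+406)%997=83 -> [844, 83]
  L3: h(844,83)=(844*31+83)%997=325 -> [325]
  root=325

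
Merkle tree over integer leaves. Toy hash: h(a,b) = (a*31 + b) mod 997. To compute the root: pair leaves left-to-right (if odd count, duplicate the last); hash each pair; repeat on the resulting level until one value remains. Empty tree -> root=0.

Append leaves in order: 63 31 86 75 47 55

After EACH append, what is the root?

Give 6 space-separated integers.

After append 63 (leaves=[63]):
  L0: [63]
  root=63
After append 31 (leaves=[63, 31]):
  L0: [63, 31]
  L1: h(63,31)=(63*31+31)%997=987 -> [987]
  root=987
After append 86 (leaves=[63, 31, 86]):
  L0: [63, 31, 86]
  L1: h(63,31)=(63*31+31)%997=987 h(86,86)=(86*31+86)%997=758 -> [987, 758]
  L2: h(987,758)=(987*31+758)%997=448 -> [448]
  root=448
After append 75 (leaves=[63, 31, 86, 75]):
  L0: [63, 31, 86, 75]
  L1: h(63,31)=(63*31+31)%997=987 h(86,75)=(86*31+75)%997=747 -> [987, 747]
  L2: h(987,747)=(987*31+747)%997=437 -> [437]
  root=437
After append 47 (leaves=[63, 31, 86, 75, 47]):
  L0: [63, 31, 86, 75, 47]
  L1: h(63,31)=(63*31+31)%997=987 h(86,75)=(86*31+75)%997=747 h(47,47)=(47*31+47)%997=507 -> [987, 747, 507]
  L2: h(987,747)=(987*31+747)%997=437 h(507,507)=(507*31+507)%997=272 -> [437, 272]
  L3: h(437,272)=(437*31+272)%997=858 -> [858]
  root=858
After append 55 (leaves=[63, 31, 86, 75, 47, 55]):
  L0: [63, 31, 86, 75, 47, 55]
  L1: h(63,31)=(63*31+31)%997=987 h(86,75)=(86*31+75)%997=747 h(47,55)=(47*31+55)%997=515 -> [987, 747, 515]
  L2: h(987,747)=(987*31+747)%997=437 h(515,515)=(515*31+515)%997=528 -> [437, 528]
  L3: h(437,528)=(437*31+528)%997=117 -> [117]
  root=117

Answer: 63 987 448 437 858 117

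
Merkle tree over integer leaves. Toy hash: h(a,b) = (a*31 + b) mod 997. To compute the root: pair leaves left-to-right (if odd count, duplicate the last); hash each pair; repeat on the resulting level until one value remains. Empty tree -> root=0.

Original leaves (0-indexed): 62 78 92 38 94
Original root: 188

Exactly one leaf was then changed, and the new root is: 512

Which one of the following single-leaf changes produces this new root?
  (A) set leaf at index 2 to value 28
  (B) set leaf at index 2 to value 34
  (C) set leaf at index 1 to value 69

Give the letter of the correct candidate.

Original leaves: [62, 78, 92, 38, 94]
Target new root: 512
Try each candidate change and compute the resulting root:
Candidate A: set leaf[2] = 28 -> leaves = [62, 78, 28, 38, 94]
  L0: [62, 78, 28, 38, 94]
  L1: h(62,78)=(62*31+78)%997=6 h(28,38)=(28*31+38)%997=906 h(94,94)=(94*31+94)%997=17 -> [6, 906, 17]
  L2: h(6,906)=(6*31+906)%997=95 h(17,17)=(17*31+17)%997=544 -> [95, 544]
  L3: h(95,544)=(95*31+544)%997=498 -> [498]
  root = 498 != target 512
Candidate B: set leaf[2] = 34 -> leaves = [62, 78, 34, 38, 94]
  L0: [62, 78, 34, 38, 94]
  L1: h(62,78)=(62*31+78)%997=6 h(34,38)=(34*31+38)%997=95 h(94,94)=(94*31+94)%997=17 -> [6, 95, 17]
  L2: h(6,95)=(6*31+95)%997=281 h(17,17)=(17*31+17)%997=544 -> [281, 544]
  L3: h(281,544)=(281*31+544)%997=282 -> [282]
  root = 282 != target 512
Candidate C: set leaf[1] = 69 -> leaves = [62, 69, 92, 38, 94]
  L0: [62, 69, 92, 38, 94]
  L1: h(62,69)=(62*31+69)%997=994 h(92,38)=(92*31+38)%997=896 h(94,94)=(94*31+94)%997=17 -> [994, 896, 17]
  L2: h(994,896)=(994*31+896)%997=803 h(17,17)=(17*31+17)%997=544 -> [803, 544]
  L3: h(803,544)=(803*31+544)%997=512 -> [512]
  root = 512 == target 512  ** MATCH **
Candidate C produces the target root.

Answer: C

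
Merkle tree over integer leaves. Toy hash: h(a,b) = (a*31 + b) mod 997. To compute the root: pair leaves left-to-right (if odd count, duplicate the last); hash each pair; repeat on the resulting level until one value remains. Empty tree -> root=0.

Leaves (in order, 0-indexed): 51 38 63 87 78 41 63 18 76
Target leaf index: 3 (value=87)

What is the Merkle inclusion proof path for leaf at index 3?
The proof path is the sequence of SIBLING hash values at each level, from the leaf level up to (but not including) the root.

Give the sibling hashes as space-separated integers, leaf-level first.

Answer: 63 622 434 859

Derivation:
L0 (leaves): [51, 38, 63, 87, 78, 41, 63, 18, 76], target index=3
L1: h(51,38)=(51*31+38)%997=622 [pair 0] h(63,87)=(63*31+87)%997=46 [pair 1] h(78,41)=(78*31+41)%997=465 [pair 2] h(63,18)=(63*31+18)%997=974 [pair 3] h(76,76)=(76*31+76)%997=438 [pair 4] -> [622, 46, 465, 974, 438]
  Sibling for proof at L0: 63
L2: h(622,46)=(622*31+46)%997=385 [pair 0] h(465,974)=(465*31+974)%997=434 [pair 1] h(438,438)=(438*31+438)%997=58 [pair 2] -> [385, 434, 58]
  Sibling for proof at L1: 622
L3: h(385,434)=(385*31+434)%997=405 [pair 0] h(58,58)=(58*31+58)%997=859 [pair 1] -> [405, 859]
  Sibling for proof at L2: 434
L4: h(405,859)=(405*31+859)%997=453 [pair 0] -> [453]
  Sibling for proof at L3: 859
Root: 453
Proof path (sibling hashes from leaf to root): [63, 622, 434, 859]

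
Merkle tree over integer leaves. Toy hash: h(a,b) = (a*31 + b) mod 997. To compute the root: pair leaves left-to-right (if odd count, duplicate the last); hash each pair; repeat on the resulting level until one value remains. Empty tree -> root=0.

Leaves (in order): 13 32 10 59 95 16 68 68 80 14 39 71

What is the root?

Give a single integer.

L0: [13, 32, 10, 59, 95, 16, 68, 68, 80, 14, 39, 71]
L1: h(13,32)=(13*31+32)%997=435 h(10,59)=(10*31+59)%997=369 h(95,16)=(95*31+16)%997=967 h(68,68)=(68*31+68)%997=182 h(80,14)=(80*31+14)%997=500 h(39,71)=(39*31+71)%997=283 -> [435, 369, 967, 182, 500, 283]
L2: h(435,369)=(435*31+369)%997=893 h(967,182)=(967*31+182)%997=249 h(500,283)=(500*31+283)%997=828 -> [893, 249, 828]
L3: h(893,249)=(893*31+249)%997=16 h(828,828)=(828*31+828)%997=574 -> [16, 574]
L4: h(16,574)=(16*31+574)%997=73 -> [73]

Answer: 73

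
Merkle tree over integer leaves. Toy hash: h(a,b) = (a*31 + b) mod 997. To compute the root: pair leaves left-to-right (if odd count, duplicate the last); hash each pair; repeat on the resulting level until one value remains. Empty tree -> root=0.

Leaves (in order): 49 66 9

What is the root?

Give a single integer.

Answer: 570

Derivation:
L0: [49, 66, 9]
L1: h(49,66)=(49*31+66)%997=588 h(9,9)=(9*31+9)%997=288 -> [588, 288]
L2: h(588,288)=(588*31+288)%997=570 -> [570]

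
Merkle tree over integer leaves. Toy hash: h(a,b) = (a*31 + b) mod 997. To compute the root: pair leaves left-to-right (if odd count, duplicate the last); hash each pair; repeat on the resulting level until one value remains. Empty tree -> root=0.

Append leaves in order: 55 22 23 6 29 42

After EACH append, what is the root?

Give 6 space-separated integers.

Answer: 55 730 435 418 780 199

Derivation:
After append 55 (leaves=[55]):
  L0: [55]
  root=55
After append 22 (leaves=[55, 22]):
  L0: [55, 22]
  L1: h(55,22)=(55*31+22)%997=730 -> [730]
  root=730
After append 23 (leaves=[55, 22, 23]):
  L0: [55, 22, 23]
  L1: h(55,22)=(55*31+22)%997=730 h(23,23)=(23*31+23)%997=736 -> [730, 736]
  L2: h(730,736)=(730*31+736)%997=435 -> [435]
  root=435
After append 6 (leaves=[55, 22, 23, 6]):
  L0: [55, 22, 23, 6]
  L1: h(55,22)=(55*31+22)%997=730 h(23,6)=(23*31+6)%997=719 -> [730, 719]
  L2: h(730,719)=(730*31+719)%997=418 -> [418]
  root=418
After append 29 (leaves=[55, 22, 23, 6, 29]):
  L0: [55, 22, 23, 6, 29]
  L1: h(55,22)=(55*31+22)%997=730 h(23,6)=(23*31+6)%997=719 h(29,29)=(29*31+29)%997=928 -> [730, 719, 928]
  L2: h(730,719)=(730*31+719)%997=418 h(928,928)=(928*31+928)%997=783 -> [418, 783]
  L3: h(418,783)=(418*31+783)%997=780 -> [780]
  root=780
After append 42 (leaves=[55, 22, 23, 6, 29, 42]):
  L0: [55, 22, 23, 6, 29, 42]
  L1: h(55,22)=(55*31+22)%997=730 h(23,6)=(23*31+6)%997=719 h(29,42)=(29*31+42)%997=941 -> [730, 719, 941]
  L2: h(730,719)=(730*31+719)%997=418 h(941,941)=(941*31+941)%997=202 -> [418, 202]
  L3: h(418,202)=(418*31+202)%997=199 -> [199]
  root=199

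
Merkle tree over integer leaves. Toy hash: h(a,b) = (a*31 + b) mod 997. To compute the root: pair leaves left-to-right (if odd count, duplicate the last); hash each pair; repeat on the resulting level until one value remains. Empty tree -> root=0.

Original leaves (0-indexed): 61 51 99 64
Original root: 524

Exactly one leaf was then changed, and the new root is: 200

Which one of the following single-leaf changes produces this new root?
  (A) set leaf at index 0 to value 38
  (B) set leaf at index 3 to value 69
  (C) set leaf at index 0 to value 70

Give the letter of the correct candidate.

Answer: C

Derivation:
Original leaves: [61, 51, 99, 64]
Target new root: 200
Try each candidate change and compute the resulting root:
Candidate A: set leaf[0] = 38 -> leaves = [38, 51, 99, 64]
  L0: [38, 51, 99, 64]
  L1: h(38,51)=(38*31+51)%997=232 h(99,64)=(99*31+64)%997=142 -> [232, 142]
  L2: h(232,142)=(232*31+142)%997=355 -> [355]
  root = 355 != target 200
Candidate B: set leaf[3] = 69 -> leaves = [61, 51, 99, 69]
  L0: [61, 51, 99, 69]
  L1: h(61,51)=(61*31+51)%997=945 h(99,69)=(99*31+69)%997=147 -> [945, 147]
  L2: h(945,147)=(945*31+147)%997=529 -> [529]
  root = 529 != target 200
Candidate C: set leaf[0] = 70 -> leaves = [70, 51, 99, 64]
  L0: [70, 51, 99, 64]
  L1: h(70,51)=(70*31+51)%997=227 h(99,64)=(99*31+64)%997=142 -> [227, 142]
  L2: h(227,142)=(227*31+142)%997=200 -> [200]
  root = 200 == target 200  ** MATCH **
Candidate C produces the target root.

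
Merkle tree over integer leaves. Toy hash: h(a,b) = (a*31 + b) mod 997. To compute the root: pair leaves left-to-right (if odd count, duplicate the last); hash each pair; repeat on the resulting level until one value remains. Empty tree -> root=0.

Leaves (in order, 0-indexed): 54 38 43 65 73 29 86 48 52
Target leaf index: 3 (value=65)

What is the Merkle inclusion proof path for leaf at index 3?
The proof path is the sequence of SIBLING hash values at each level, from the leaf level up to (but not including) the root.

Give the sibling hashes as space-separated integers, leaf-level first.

Answer: 43 715 985 63

Derivation:
L0 (leaves): [54, 38, 43, 65, 73, 29, 86, 48, 52], target index=3
L1: h(54,38)=(54*31+38)%997=715 [pair 0] h(43,65)=(43*31+65)%997=401 [pair 1] h(73,29)=(73*31+29)%997=298 [pair 2] h(86,48)=(86*31+48)%997=720 [pair 3] h(52,52)=(52*31+52)%997=667 [pair 4] -> [715, 401, 298, 720, 667]
  Sibling for proof at L0: 43
L2: h(715,401)=(715*31+401)%997=632 [pair 0] h(298,720)=(298*31+720)%997=985 [pair 1] h(667,667)=(667*31+667)%997=407 [pair 2] -> [632, 985, 407]
  Sibling for proof at L1: 715
L3: h(632,985)=(632*31+985)%997=637 [pair 0] h(407,407)=(407*31+407)%997=63 [pair 1] -> [637, 63]
  Sibling for proof at L2: 985
L4: h(637,63)=(637*31+63)%997=867 [pair 0] -> [867]
  Sibling for proof at L3: 63
Root: 867
Proof path (sibling hashes from leaf to root): [43, 715, 985, 63]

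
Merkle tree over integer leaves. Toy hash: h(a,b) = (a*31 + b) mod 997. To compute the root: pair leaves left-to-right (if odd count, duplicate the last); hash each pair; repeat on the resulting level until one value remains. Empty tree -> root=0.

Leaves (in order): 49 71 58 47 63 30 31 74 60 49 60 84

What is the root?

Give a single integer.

L0: [49, 71, 58, 47, 63, 30, 31, 74, 60, 49, 60, 84]
L1: h(49,71)=(49*31+71)%997=593 h(58,47)=(58*31+47)%997=848 h(63,30)=(63*31+30)%997=986 h(31,74)=(31*31+74)%997=38 h(60,49)=(60*31+49)%997=912 h(60,84)=(60*31+84)%997=947 -> [593, 848, 986, 38, 912, 947]
L2: h(593,848)=(593*31+848)%997=288 h(986,38)=(986*31+38)%997=694 h(912,947)=(912*31+947)%997=306 -> [288, 694, 306]
L3: h(288,694)=(288*31+694)%997=649 h(306,306)=(306*31+306)%997=819 -> [649, 819]
L4: h(649,819)=(649*31+819)%997=1 -> [1]

Answer: 1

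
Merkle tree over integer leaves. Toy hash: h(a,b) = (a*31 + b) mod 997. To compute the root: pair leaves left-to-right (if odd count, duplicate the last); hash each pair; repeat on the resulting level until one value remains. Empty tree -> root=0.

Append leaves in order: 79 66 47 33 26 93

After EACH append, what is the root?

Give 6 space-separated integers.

After append 79 (leaves=[79]):
  L0: [79]
  root=79
After append 66 (leaves=[79, 66]):
  L0: [79, 66]
  L1: h(79,66)=(79*31+66)%997=521 -> [521]
  root=521
After append 47 (leaves=[79, 66, 47]):
  L0: [79, 66, 47]
  L1: h(79,66)=(79*31+66)%997=521 h(47,47)=(47*31+47)%997=507 -> [521, 507]
  L2: h(521,507)=(521*31+507)%997=706 -> [706]
  root=706
After append 33 (leaves=[79, 66, 47, 33]):
  L0: [79, 66, 47, 33]
  L1: h(79,66)=(79*31+66)%997=521 h(47,33)=(47*31+33)%997=493 -> [521, 493]
  L2: h(521,493)=(521*31+493)%997=692 -> [692]
  root=692
After append 26 (leaves=[79, 66, 47, 33, 26]):
  L0: [79, 66, 47, 33, 26]
  L1: h(79,66)=(79*31+66)%997=521 h(47,33)=(47*31+33)%997=493 h(26,26)=(26*31+26)%997=832 -> [521, 493, 832]
  L2: h(521,493)=(521*31+493)%997=692 h(832,832)=(832*31+832)%997=702 -> [692, 702]
  L3: h(692,702)=(692*31+702)%997=220 -> [220]
  root=220
After append 93 (leaves=[79, 66, 47, 33, 26, 93]):
  L0: [79, 66, 47, 33, 26, 93]
  L1: h(79,66)=(79*31+66)%997=521 h(47,33)=(47*31+33)%997=493 h(26,93)=(26*31+93)%997=899 -> [521, 493, 899]
  L2: h(521,493)=(521*31+493)%997=692 h(899,899)=(899*31+899)%997=852 -> [692, 852]
  L3: h(692,852)=(692*31+852)%997=370 -> [370]
  root=370

Answer: 79 521 706 692 220 370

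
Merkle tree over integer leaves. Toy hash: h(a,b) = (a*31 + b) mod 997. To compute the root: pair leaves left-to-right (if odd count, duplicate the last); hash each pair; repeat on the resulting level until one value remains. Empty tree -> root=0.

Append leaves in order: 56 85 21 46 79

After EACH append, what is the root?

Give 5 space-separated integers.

After append 56 (leaves=[56]):
  L0: [56]
  root=56
After append 85 (leaves=[56, 85]):
  L0: [56, 85]
  L1: h(56,85)=(56*31+85)%997=824 -> [824]
  root=824
After append 21 (leaves=[56, 85, 21]):
  L0: [56, 85, 21]
  L1: h(56,85)=(56*31+85)%997=824 h(21,21)=(21*31+21)%997=672 -> [824, 672]
  L2: h(824,672)=(824*31+672)%997=294 -> [294]
  root=294
After append 46 (leaves=[56, 85, 21, 46]):
  L0: [56, 85, 21, 46]
  L1: h(56,85)=(56*31+85)%997=824 h(21,46)=(21*31+46)%997=697 -> [824, 697]
  L2: h(824,697)=(824*31+697)%997=319 -> [319]
  root=319
After append 79 (leaves=[56, 85, 21, 46, 79]):
  L0: [56, 85, 21, 46, 79]
  L1: h(56,85)=(56*31+85)%997=824 h(21,46)=(21*31+46)%997=697 h(79,79)=(79*31+79)%997=534 -> [824, 697, 534]
  L2: h(824,697)=(824*31+697)%997=319 h(534,534)=(534*31+534)%997=139 -> [319, 139]
  L3: h(319,139)=(319*31+139)%997=58 -> [58]
  root=58

Answer: 56 824 294 319 58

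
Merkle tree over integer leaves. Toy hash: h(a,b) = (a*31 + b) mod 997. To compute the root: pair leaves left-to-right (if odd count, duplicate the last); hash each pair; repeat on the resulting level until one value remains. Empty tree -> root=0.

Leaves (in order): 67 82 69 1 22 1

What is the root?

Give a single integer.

Answer: 502

Derivation:
L0: [67, 82, 69, 1, 22, 1]
L1: h(67,82)=(67*31+82)%997=165 h(69,1)=(69*31+1)%997=146 h(22,1)=(22*31+1)%997=683 -> [165, 146, 683]
L2: h(165,146)=(165*31+146)%997=276 h(683,683)=(683*31+683)%997=919 -> [276, 919]
L3: h(276,919)=(276*31+919)%997=502 -> [502]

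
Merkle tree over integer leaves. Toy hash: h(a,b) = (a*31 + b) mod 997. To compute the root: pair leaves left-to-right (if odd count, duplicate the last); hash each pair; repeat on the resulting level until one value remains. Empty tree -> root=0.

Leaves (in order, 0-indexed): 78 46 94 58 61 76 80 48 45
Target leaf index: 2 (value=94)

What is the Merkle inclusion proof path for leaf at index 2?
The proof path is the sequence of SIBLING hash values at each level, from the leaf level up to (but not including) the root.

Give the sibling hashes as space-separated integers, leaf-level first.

L0 (leaves): [78, 46, 94, 58, 61, 76, 80, 48, 45], target index=2
L1: h(78,46)=(78*31+46)%997=470 [pair 0] h(94,58)=(94*31+58)%997=978 [pair 1] h(61,76)=(61*31+76)%997=970 [pair 2] h(80,48)=(80*31+48)%997=534 [pair 3] h(45,45)=(45*31+45)%997=443 [pair 4] -> [470, 978, 970, 534, 443]
  Sibling for proof at L0: 58
L2: h(470,978)=(470*31+978)%997=593 [pair 0] h(970,534)=(970*31+534)%997=694 [pair 1] h(443,443)=(443*31+443)%997=218 [pair 2] -> [593, 694, 218]
  Sibling for proof at L1: 470
L3: h(593,694)=(593*31+694)%997=134 [pair 0] h(218,218)=(218*31+218)%997=994 [pair 1] -> [134, 994]
  Sibling for proof at L2: 694
L4: h(134,994)=(134*31+994)%997=163 [pair 0] -> [163]
  Sibling for proof at L3: 994
Root: 163
Proof path (sibling hashes from leaf to root): [58, 470, 694, 994]

Answer: 58 470 694 994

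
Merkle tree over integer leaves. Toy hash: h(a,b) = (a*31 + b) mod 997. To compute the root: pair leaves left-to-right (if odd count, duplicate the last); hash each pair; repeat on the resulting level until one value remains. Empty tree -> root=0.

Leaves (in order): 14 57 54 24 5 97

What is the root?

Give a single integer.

Answer: 155

Derivation:
L0: [14, 57, 54, 24, 5, 97]
L1: h(14,57)=(14*31+57)%997=491 h(54,24)=(54*31+24)%997=701 h(5,97)=(5*31+97)%997=252 -> [491, 701, 252]
L2: h(491,701)=(491*31+701)%997=967 h(252,252)=(252*31+252)%997=88 -> [967, 88]
L3: h(967,88)=(967*31+88)%997=155 -> [155]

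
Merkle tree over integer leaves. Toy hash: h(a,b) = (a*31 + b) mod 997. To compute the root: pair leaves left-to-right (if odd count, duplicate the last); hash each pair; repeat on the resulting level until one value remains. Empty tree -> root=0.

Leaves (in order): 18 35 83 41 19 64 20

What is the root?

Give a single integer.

Answer: 809

Derivation:
L0: [18, 35, 83, 41, 19, 64, 20]
L1: h(18,35)=(18*31+35)%997=593 h(83,41)=(83*31+41)%997=620 h(19,64)=(19*31+64)%997=653 h(20,20)=(20*31+20)%997=640 -> [593, 620, 653, 640]
L2: h(593,620)=(593*31+620)%997=60 h(653,640)=(653*31+640)%997=943 -> [60, 943]
L3: h(60,943)=(60*31+943)%997=809 -> [809]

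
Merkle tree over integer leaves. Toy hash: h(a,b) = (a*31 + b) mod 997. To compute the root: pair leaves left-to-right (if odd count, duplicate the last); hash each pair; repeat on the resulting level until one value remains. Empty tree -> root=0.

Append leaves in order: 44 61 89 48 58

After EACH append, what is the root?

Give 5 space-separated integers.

After append 44 (leaves=[44]):
  L0: [44]
  root=44
After append 61 (leaves=[44, 61]):
  L0: [44, 61]
  L1: h(44,61)=(44*31+61)%997=428 -> [428]
  root=428
After append 89 (leaves=[44, 61, 89]):
  L0: [44, 61, 89]
  L1: h(44,61)=(44*31+61)%997=428 h(89,89)=(89*31+89)%997=854 -> [428, 854]
  L2: h(428,854)=(428*31+854)%997=164 -> [164]
  root=164
After append 48 (leaves=[44, 61, 89, 48]):
  L0: [44, 61, 89, 48]
  L1: h(44,61)=(44*31+61)%997=428 h(89,48)=(89*31+48)%997=813 -> [428, 813]
  L2: h(428,813)=(428*31+813)%997=123 -> [123]
  root=123
After append 58 (leaves=[44, 61, 89, 48, 58]):
  L0: [44, 61, 89, 48, 58]
  L1: h(44,61)=(44*31+61)%997=428 h(89,48)=(89*31+48)%997=813 h(58,58)=(58*31+58)%997=859 -> [428, 813, 859]
  L2: h(428,813)=(428*31+813)%997=123 h(859,859)=(859*31+859)%997=569 -> [123, 569]
  L3: h(123,569)=(123*31+569)%997=394 -> [394]
  root=394

Answer: 44 428 164 123 394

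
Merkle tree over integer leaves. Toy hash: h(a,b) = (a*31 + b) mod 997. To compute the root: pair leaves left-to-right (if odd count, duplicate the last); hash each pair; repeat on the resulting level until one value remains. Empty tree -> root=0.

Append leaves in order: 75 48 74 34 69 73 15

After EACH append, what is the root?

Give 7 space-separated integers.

After append 75 (leaves=[75]):
  L0: [75]
  root=75
After append 48 (leaves=[75, 48]):
  L0: [75, 48]
  L1: h(75,48)=(75*31+48)%997=379 -> [379]
  root=379
After append 74 (leaves=[75, 48, 74]):
  L0: [75, 48, 74]
  L1: h(75,48)=(75*31+48)%997=379 h(74,74)=(74*31+74)%997=374 -> [379, 374]
  L2: h(379,374)=(379*31+374)%997=159 -> [159]
  root=159
After append 34 (leaves=[75, 48, 74, 34]):
  L0: [75, 48, 74, 34]
  L1: h(75,48)=(75*31+48)%997=379 h(74,34)=(74*31+34)%997=334 -> [379, 334]
  L2: h(379,334)=(379*31+334)%997=119 -> [119]
  root=119
After append 69 (leaves=[75, 48, 74, 34, 69]):
  L0: [75, 48, 74, 34, 69]
  L1: h(75,48)=(75*31+48)%997=379 h(74,34)=(74*31+34)%997=334 h(69,69)=(69*31+69)%997=214 -> [379, 334, 214]
  L2: h(379,334)=(379*31+334)%997=119 h(214,214)=(214*31+214)%997=866 -> [119, 866]
  L3: h(119,866)=(119*31+866)%997=567 -> [567]
  root=567
After append 73 (leaves=[75, 48, 74, 34, 69, 73]):
  L0: [75, 48, 74, 34, 69, 73]
  L1: h(75,48)=(75*31+48)%997=379 h(74,34)=(74*31+34)%997=334 h(69,73)=(69*31+73)%997=218 -> [379, 334, 218]
  L2: h(379,334)=(379*31+334)%997=119 h(218,218)=(218*31+218)%997=994 -> [119, 994]
  L3: h(119,994)=(119*31+994)%997=695 -> [695]
  root=695
After append 15 (leaves=[75, 48, 74, 34, 69, 73, 15]):
  L0: [75, 48, 74, 34, 69, 73, 15]
  L1: h(75,48)=(75*31+48)%997=379 h(74,34)=(74*31+34)%997=334 h(69,73)=(69*31+73)%997=218 h(15,15)=(15*31+15)%997=480 -> [379, 334, 218, 480]
  L2: h(379,334)=(379*31+334)%997=119 h(218,480)=(218*31+480)%997=259 -> [119, 259]
  L3: h(119,259)=(119*31+259)%997=957 -> [957]
  root=957

Answer: 75 379 159 119 567 695 957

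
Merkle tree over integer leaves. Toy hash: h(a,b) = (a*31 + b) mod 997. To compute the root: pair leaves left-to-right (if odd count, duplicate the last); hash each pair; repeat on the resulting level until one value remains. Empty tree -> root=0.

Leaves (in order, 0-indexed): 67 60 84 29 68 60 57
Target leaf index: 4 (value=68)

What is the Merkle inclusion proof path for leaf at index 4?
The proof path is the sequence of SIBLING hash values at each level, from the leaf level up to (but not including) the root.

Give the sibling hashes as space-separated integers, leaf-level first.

Answer: 60 827 87

Derivation:
L0 (leaves): [67, 60, 84, 29, 68, 60, 57], target index=4
L1: h(67,60)=(67*31+60)%997=143 [pair 0] h(84,29)=(84*31+29)%997=639 [pair 1] h(68,60)=(68*31+60)%997=174 [pair 2] h(57,57)=(57*31+57)%997=827 [pair 3] -> [143, 639, 174, 827]
  Sibling for proof at L0: 60
L2: h(143,639)=(143*31+639)%997=87 [pair 0] h(174,827)=(174*31+827)%997=239 [pair 1] -> [87, 239]
  Sibling for proof at L1: 827
L3: h(87,239)=(87*31+239)%997=942 [pair 0] -> [942]
  Sibling for proof at L2: 87
Root: 942
Proof path (sibling hashes from leaf to root): [60, 827, 87]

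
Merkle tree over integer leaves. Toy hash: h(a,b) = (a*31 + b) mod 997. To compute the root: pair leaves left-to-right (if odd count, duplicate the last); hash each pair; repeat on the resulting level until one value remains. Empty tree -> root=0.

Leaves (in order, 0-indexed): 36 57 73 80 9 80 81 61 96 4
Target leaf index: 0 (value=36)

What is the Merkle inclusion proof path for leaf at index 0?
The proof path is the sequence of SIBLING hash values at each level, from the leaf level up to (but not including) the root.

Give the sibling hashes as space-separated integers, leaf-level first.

Answer: 57 349 740 700

Derivation:
L0 (leaves): [36, 57, 73, 80, 9, 80, 81, 61, 96, 4], target index=0
L1: h(36,57)=(36*31+57)%997=176 [pair 0] h(73,80)=(73*31+80)%997=349 [pair 1] h(9,80)=(9*31+80)%997=359 [pair 2] h(81,61)=(81*31+61)%997=578 [pair 3] h(96,4)=(96*31+4)%997=986 [pair 4] -> [176, 349, 359, 578, 986]
  Sibling for proof at L0: 57
L2: h(176,349)=(176*31+349)%997=820 [pair 0] h(359,578)=(359*31+578)%997=740 [pair 1] h(986,986)=(986*31+986)%997=645 [pair 2] -> [820, 740, 645]
  Sibling for proof at L1: 349
L3: h(820,740)=(820*31+740)%997=238 [pair 0] h(645,645)=(645*31+645)%997=700 [pair 1] -> [238, 700]
  Sibling for proof at L2: 740
L4: h(238,700)=(238*31+700)%997=102 [pair 0] -> [102]
  Sibling for proof at L3: 700
Root: 102
Proof path (sibling hashes from leaf to root): [57, 349, 740, 700]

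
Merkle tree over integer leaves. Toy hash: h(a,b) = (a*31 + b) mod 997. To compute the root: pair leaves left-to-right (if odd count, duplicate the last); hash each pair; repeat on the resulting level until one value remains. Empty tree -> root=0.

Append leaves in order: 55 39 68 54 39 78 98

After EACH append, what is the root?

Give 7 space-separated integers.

After append 55 (leaves=[55]):
  L0: [55]
  root=55
After append 39 (leaves=[55, 39]):
  L0: [55, 39]
  L1: h(55,39)=(55*31+39)%997=747 -> [747]
  root=747
After append 68 (leaves=[55, 39, 68]):
  L0: [55, 39, 68]
  L1: h(55,39)=(55*31+39)%997=747 h(68,68)=(68*31+68)%997=182 -> [747, 182]
  L2: h(747,182)=(747*31+182)%997=408 -> [408]
  root=408
After append 54 (leaves=[55, 39, 68, 54]):
  L0: [55, 39, 68, 54]
  L1: h(55,39)=(55*31+39)%997=747 h(68,54)=(68*31+54)%997=168 -> [747, 168]
  L2: h(747,168)=(747*31+168)%997=394 -> [394]
  root=394
After append 39 (leaves=[55, 39, 68, 54, 39]):
  L0: [55, 39, 68, 54, 39]
  L1: h(55,39)=(55*31+39)%997=747 h(68,54)=(68*31+54)%997=168 h(39,39)=(39*31+39)%997=251 -> [747, 168, 251]
  L2: h(747,168)=(747*31+168)%997=394 h(251,251)=(251*31+251)%997=56 -> [394, 56]
  L3: h(394,56)=(394*31+56)%997=306 -> [306]
  root=306
After append 78 (leaves=[55, 39, 68, 54, 39, 78]):
  L0: [55, 39, 68, 54, 39, 78]
  L1: h(55,39)=(55*31+39)%997=747 h(68,54)=(68*31+54)%997=168 h(39,78)=(39*31+78)%997=290 -> [747, 168, 290]
  L2: h(747,168)=(747*31+168)%997=394 h(290,290)=(290*31+290)%997=307 -> [394, 307]
  L3: h(394,307)=(394*31+307)%997=557 -> [557]
  root=557
After append 98 (leaves=[55, 39, 68, 54, 39, 78, 98]):
  L0: [55, 39, 68, 54, 39, 78, 98]
  L1: h(55,39)=(55*31+39)%997=747 h(68,54)=(68*31+54)%997=168 h(39,78)=(39*31+78)%997=290 h(98,98)=(98*31+98)%997=145 -> [747, 168, 290, 145]
  L2: h(747,168)=(747*31+168)%997=394 h(290,145)=(290*31+145)%997=162 -> [394, 162]
  L3: h(394,162)=(394*31+162)%997=412 -> [412]
  root=412

Answer: 55 747 408 394 306 557 412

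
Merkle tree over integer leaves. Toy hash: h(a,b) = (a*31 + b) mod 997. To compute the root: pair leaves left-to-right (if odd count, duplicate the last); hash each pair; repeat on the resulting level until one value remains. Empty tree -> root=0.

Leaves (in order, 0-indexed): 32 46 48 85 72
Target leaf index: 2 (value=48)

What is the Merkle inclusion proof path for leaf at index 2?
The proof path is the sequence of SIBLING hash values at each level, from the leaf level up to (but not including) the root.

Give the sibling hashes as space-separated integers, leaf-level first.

L0 (leaves): [32, 46, 48, 85, 72], target index=2
L1: h(32,46)=(32*31+46)%997=41 [pair 0] h(48,85)=(48*31+85)%997=576 [pair 1] h(72,72)=(72*31+72)%997=310 [pair 2] -> [41, 576, 310]
  Sibling for proof at L0: 85
L2: h(41,576)=(41*31+576)%997=850 [pair 0] h(310,310)=(310*31+310)%997=947 [pair 1] -> [850, 947]
  Sibling for proof at L1: 41
L3: h(850,947)=(850*31+947)%997=378 [pair 0] -> [378]
  Sibling for proof at L2: 947
Root: 378
Proof path (sibling hashes from leaf to root): [85, 41, 947]

Answer: 85 41 947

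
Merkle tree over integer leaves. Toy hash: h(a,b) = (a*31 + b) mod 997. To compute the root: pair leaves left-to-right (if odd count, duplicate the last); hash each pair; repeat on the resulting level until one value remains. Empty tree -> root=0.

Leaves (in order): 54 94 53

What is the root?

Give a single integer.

L0: [54, 94, 53]
L1: h(54,94)=(54*31+94)%997=771 h(53,53)=(53*31+53)%997=699 -> [771, 699]
L2: h(771,699)=(771*31+699)%997=672 -> [672]

Answer: 672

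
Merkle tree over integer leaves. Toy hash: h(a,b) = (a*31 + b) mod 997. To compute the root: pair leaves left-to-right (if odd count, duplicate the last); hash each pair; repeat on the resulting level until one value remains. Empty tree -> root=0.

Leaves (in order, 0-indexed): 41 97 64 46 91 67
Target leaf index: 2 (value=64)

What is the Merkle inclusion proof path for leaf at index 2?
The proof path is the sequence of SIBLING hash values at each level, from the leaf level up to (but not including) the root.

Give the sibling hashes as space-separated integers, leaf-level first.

L0 (leaves): [41, 97, 64, 46, 91, 67], target index=2
L1: h(41,97)=(41*31+97)%997=371 [pair 0] h(64,46)=(64*31+46)%997=36 [pair 1] h(91,67)=(91*31+67)%997=894 [pair 2] -> [371, 36, 894]
  Sibling for proof at L0: 46
L2: h(371,36)=(371*31+36)%997=570 [pair 0] h(894,894)=(894*31+894)%997=692 [pair 1] -> [570, 692]
  Sibling for proof at L1: 371
L3: h(570,692)=(570*31+692)%997=416 [pair 0] -> [416]
  Sibling for proof at L2: 692
Root: 416
Proof path (sibling hashes from leaf to root): [46, 371, 692]

Answer: 46 371 692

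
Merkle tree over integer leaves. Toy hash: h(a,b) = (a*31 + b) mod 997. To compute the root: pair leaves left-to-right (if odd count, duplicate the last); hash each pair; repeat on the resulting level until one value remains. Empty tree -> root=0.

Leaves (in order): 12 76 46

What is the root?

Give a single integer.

L0: [12, 76, 46]
L1: h(12,76)=(12*31+76)%997=448 h(46,46)=(46*31+46)%997=475 -> [448, 475]
L2: h(448,475)=(448*31+475)%997=405 -> [405]

Answer: 405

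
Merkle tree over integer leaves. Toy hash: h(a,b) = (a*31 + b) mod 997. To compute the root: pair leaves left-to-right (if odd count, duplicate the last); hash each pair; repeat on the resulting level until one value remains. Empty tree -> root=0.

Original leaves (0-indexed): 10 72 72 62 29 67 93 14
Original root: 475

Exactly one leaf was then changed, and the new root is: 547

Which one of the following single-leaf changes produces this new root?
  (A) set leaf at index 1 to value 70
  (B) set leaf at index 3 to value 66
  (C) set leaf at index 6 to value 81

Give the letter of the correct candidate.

Original leaves: [10, 72, 72, 62, 29, 67, 93, 14]
Target new root: 547
Try each candidate change and compute the resulting root:
Candidate A: set leaf[1] = 70 -> leaves = [10, 70, 72, 62, 29, 67, 93, 14]
  L0: [10, 70, 72, 62, 29, 67, 93, 14]
  L1: h(10,70)=(10*31+70)%997=380 h(72,62)=(72*31+62)%997=300 h(29,67)=(29*31+67)%997=966 h(93,14)=(93*31+14)%997=903 -> [380, 300, 966, 903]
  L2: h(380,300)=(380*31+300)%997=116 h(966,903)=(966*31+903)%997=939 -> [116, 939]
  L3: h(116,939)=(116*31+939)%997=547 -> [547]
  root = 547 == target 547  ** MATCH **
Candidate B: set leaf[3] = 66 -> leaves = [10, 72, 72, 66, 29, 67, 93, 14]
  L0: [10, 72, 72, 66, 29, 67, 93, 14]
  L1: h(10,72)=(10*31+72)%997=382 h(72,66)=(72*31+66)%997=304 h(29,67)=(29*31+67)%997=966 h(93,14)=(93*31+14)%997=903 -> [382, 304, 966, 903]
  L2: h(382,304)=(382*31+304)%997=182 h(966,903)=(966*31+903)%997=939 -> [182, 939]
  L3: h(182,939)=(182*31+939)%997=599 -> [599]
  root = 599 != target 547
Candidate C: set leaf[6] = 81 -> leaves = [10, 72, 72, 62, 29, 67, 81, 14]
  L0: [10, 72, 72, 62, 29, 67, 81, 14]
  L1: h(10,72)=(10*31+72)%997=382 h(72,62)=(72*31+62)%997=300 h(29,67)=(29*31+67)%997=966 h(81,14)=(81*31+14)%997=531 -> [382, 300, 966, 531]
  L2: h(382,300)=(382*31+300)%997=178 h(966,531)=(966*31+531)%997=567 -> [178, 567]
  L3: h(178,567)=(178*31+567)%997=103 -> [103]
  root = 103 != target 547
Candidate A produces the target root.

Answer: A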